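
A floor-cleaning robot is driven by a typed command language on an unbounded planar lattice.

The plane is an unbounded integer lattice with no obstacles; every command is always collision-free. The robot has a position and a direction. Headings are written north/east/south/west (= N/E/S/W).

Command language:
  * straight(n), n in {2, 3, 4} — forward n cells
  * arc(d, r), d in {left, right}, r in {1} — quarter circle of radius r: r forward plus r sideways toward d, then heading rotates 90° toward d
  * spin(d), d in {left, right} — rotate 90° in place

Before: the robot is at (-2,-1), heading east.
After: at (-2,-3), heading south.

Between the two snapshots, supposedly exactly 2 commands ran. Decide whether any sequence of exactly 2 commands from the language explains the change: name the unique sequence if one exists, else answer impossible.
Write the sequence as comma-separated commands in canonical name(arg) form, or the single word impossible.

key: cell and facing (now S) both changed — the 2 commands mix motion and turning
initial: at (-2,-1), heading east
[1] after spin(right): at (-2,-1), heading south
[2] after straight(2): at (-2,-3), heading south
no other 2-command option fits: unique.

spin(right), straight(2)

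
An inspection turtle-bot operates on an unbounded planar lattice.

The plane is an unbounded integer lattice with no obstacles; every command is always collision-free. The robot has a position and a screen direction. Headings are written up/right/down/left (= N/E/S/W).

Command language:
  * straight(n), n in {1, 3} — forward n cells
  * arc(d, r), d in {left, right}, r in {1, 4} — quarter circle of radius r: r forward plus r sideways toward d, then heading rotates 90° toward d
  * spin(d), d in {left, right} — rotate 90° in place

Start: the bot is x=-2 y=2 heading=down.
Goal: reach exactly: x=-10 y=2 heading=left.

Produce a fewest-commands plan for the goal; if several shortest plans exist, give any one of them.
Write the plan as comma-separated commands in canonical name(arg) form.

from: x=-2 y=2 heading=down
step 1 (arc(right, 4)): x=-6 y=-2 heading=left
step 2 (spin(right)): x=-6 y=-2 heading=up
step 3 (arc(left, 4)): x=-10 y=2 heading=left
no 2-step plan works, so 3 is optimal.

arc(right, 4), spin(right), arc(left, 4)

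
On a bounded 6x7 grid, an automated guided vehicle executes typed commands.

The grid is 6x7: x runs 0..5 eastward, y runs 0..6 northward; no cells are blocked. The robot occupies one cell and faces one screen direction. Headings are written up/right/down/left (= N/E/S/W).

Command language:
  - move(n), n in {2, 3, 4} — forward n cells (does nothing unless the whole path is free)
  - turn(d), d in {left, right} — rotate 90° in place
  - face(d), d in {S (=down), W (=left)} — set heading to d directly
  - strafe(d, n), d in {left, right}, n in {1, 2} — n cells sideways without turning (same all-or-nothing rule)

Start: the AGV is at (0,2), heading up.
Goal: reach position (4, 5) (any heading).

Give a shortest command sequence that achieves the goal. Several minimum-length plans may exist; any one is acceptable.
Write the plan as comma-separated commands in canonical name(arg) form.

strafe(right, 2), strafe(right, 2), move(3)

begin: at (0,2), heading up
t=1 strafe(right, 2) ⇒ at (2,2), heading up
t=2 strafe(right, 2) ⇒ at (4,2), heading up
t=3 move(3) ⇒ at (4,5), heading up
no 2-step plan works, so 3 is optimal.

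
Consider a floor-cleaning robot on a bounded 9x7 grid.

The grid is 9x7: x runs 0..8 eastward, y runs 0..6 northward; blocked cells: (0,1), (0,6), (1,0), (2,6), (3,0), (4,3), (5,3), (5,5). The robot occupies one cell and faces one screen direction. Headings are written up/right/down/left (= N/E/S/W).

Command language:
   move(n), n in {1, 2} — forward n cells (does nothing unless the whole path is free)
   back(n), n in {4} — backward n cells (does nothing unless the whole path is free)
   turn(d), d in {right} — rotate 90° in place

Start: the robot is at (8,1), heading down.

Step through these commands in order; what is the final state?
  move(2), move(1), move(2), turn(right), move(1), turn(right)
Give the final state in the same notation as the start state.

at (7,0), heading up

start: at (8,1), heading down
[1] after move(2): at (8,1), heading down
[2] after move(1): at (8,0), heading down
[3] after move(2): at (8,0), heading down
[4] after turn(right): at (8,0), heading left
[5] after move(1): at (7,0), heading left
[6] after turn(right): at (7,0), heading up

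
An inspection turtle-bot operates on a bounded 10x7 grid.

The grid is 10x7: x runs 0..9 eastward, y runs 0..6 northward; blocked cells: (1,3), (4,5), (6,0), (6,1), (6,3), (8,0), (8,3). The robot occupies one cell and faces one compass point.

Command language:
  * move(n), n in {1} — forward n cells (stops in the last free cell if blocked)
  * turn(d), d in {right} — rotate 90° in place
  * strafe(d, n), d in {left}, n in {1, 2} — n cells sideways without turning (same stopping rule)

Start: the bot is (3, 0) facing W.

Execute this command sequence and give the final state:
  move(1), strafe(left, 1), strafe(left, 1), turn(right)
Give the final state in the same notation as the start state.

t0: (3, 0) facing W
1. move(1) → (2, 0) facing W
2. strafe(left, 1) → (2, 0) facing W
3. strafe(left, 1) → (2, 0) facing W
4. turn(right) → (2, 0) facing N

(2, 0) facing N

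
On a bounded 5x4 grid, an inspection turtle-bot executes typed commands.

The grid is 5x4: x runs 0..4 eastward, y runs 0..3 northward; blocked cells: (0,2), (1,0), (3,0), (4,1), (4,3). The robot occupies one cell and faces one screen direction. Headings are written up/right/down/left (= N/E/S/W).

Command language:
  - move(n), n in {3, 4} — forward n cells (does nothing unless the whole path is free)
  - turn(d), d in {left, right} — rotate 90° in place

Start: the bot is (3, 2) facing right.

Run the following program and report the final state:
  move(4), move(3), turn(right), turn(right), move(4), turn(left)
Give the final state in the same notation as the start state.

(3, 2) facing down

start: (3, 2) facing right
t=1 move(4) ⇒ (3, 2) facing right
t=2 move(3) ⇒ (3, 2) facing right
t=3 turn(right) ⇒ (3, 2) facing down
t=4 turn(right) ⇒ (3, 2) facing left
t=5 move(4) ⇒ (3, 2) facing left
t=6 turn(left) ⇒ (3, 2) facing down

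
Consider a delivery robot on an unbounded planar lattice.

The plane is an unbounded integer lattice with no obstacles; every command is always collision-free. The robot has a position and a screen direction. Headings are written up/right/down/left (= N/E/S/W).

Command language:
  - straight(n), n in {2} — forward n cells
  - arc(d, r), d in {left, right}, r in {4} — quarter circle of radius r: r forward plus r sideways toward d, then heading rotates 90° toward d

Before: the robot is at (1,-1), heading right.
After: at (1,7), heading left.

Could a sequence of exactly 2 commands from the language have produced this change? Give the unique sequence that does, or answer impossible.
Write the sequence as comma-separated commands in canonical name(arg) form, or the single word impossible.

key: position moved to (1,7) AND the heading swung to W — translation plus rotation needed
begin: at (1,-1), heading right
step 1 (arc(left, 4)): at (5,3), heading up
step 2 (arc(left, 4)): at (1,7), heading left
no rival 2-sequence matches.

arc(left, 4), arc(left, 4)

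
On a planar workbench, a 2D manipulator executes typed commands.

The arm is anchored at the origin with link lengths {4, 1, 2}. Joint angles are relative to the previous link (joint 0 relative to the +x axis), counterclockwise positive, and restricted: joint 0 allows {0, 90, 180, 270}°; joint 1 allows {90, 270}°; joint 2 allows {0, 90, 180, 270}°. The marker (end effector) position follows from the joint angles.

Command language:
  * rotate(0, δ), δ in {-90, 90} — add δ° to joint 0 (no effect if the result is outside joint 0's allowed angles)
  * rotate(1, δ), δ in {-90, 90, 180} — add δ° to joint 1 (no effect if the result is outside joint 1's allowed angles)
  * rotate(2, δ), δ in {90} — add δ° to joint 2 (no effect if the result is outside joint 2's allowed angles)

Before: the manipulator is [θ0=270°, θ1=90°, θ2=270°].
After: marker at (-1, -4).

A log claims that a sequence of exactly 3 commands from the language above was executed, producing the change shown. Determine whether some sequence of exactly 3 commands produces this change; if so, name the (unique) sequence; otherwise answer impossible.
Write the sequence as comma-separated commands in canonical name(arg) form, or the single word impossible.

begin: [θ0=270°, θ1=90°, θ2=270°]
step 1 (rotate(2, 90)): [θ0=270°, θ1=90°, θ2=0°]
step 2 (rotate(2, 90)): [θ0=270°, θ1=90°, θ2=90°]
step 3 (rotate(2, 90)): [θ0=270°, θ1=90°, θ2=180°]
no rival 3-sequence matches.

rotate(2, 90), rotate(2, 90), rotate(2, 90)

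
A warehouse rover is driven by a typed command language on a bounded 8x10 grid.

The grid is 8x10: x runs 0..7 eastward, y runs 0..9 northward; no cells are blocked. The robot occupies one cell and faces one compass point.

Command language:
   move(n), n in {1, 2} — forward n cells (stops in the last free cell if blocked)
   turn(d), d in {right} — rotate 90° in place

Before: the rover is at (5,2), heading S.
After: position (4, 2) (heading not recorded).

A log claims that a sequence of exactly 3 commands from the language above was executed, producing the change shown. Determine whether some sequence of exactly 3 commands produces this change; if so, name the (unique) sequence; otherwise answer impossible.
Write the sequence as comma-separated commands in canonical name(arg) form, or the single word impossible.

turn(right), move(1), turn(right)

start: at (5,2), heading S
[1] after turn(right): at (5,2), heading W
[2] after move(1): at (4,2), heading W
[3] after turn(right): at (4,2), heading N
no rival 3-sequence matches.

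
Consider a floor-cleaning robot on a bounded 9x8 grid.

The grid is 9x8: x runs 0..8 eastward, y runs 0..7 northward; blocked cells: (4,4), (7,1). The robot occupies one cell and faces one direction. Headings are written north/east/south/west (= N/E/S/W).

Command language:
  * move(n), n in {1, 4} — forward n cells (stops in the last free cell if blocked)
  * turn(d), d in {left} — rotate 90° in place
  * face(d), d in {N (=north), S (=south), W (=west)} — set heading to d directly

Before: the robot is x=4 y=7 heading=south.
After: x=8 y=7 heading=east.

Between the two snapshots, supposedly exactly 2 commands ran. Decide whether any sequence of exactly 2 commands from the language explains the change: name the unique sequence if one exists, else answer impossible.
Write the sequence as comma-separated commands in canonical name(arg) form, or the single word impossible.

key: order matters: swapping turn(left) and move(4) lands elsewhere
from: x=4 y=7 heading=south
[1] after turn(left): x=4 y=7 heading=east
[2] after move(4): x=8 y=7 heading=east
no other 2-command option fits: unique.

turn(left), move(4)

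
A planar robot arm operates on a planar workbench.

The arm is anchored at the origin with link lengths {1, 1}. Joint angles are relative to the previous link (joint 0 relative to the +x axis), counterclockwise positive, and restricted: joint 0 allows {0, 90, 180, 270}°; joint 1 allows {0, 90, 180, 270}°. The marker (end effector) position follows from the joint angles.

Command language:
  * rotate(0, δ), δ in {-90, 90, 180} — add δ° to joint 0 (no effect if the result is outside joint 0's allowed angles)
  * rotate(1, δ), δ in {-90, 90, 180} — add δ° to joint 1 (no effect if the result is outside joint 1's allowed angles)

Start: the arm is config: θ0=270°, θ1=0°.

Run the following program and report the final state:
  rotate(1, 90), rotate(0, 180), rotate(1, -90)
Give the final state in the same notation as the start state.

begin: config: θ0=270°, θ1=0°
step 1 (rotate(1, 90)): config: θ0=270°, θ1=90°
step 2 (rotate(0, 180)): config: θ0=90°, θ1=90°
step 3 (rotate(1, -90)): config: θ0=90°, θ1=0°

config: θ0=90°, θ1=0°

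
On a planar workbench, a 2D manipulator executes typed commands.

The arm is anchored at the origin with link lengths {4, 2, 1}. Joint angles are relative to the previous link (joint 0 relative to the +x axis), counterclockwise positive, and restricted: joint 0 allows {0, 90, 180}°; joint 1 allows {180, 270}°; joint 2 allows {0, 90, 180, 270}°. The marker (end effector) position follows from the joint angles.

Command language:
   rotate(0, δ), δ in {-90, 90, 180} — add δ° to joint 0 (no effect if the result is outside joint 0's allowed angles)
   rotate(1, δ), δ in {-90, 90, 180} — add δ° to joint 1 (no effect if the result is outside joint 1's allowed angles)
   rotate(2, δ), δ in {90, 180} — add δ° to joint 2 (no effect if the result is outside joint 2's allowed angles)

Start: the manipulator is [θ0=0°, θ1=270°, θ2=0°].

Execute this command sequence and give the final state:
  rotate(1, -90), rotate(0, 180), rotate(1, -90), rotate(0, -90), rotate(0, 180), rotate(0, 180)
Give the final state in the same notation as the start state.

from: [θ0=0°, θ1=270°, θ2=0°]
step 1 (rotate(1, -90)): [θ0=0°, θ1=180°, θ2=0°]
step 2 (rotate(0, 180)): [θ0=180°, θ1=180°, θ2=0°]
step 3 (rotate(1, -90)): [θ0=180°, θ1=180°, θ2=0°]
step 4 (rotate(0, -90)): [θ0=90°, θ1=180°, θ2=0°]
step 5 (rotate(0, 180)): [θ0=90°, θ1=180°, θ2=0°]
step 6 (rotate(0, 180)): [θ0=90°, θ1=180°, θ2=0°]

[θ0=90°, θ1=180°, θ2=0°]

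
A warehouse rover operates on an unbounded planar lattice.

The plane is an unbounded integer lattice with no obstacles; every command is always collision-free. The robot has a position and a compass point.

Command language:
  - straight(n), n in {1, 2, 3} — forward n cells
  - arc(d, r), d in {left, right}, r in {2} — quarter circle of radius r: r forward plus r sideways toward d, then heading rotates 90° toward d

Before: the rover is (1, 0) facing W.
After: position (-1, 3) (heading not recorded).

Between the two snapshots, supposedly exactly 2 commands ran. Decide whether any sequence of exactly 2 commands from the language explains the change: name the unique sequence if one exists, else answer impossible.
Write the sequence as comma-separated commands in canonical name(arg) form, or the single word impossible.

arc(right, 2), straight(1)

key: running straight(1) before arc(right, 2) would end elsewhere — order is forced
initial: (1, 0) facing W
step 1 (arc(right, 2)): (-1, 2) facing N
step 2 (straight(1)): (-1, 3) facing N
uniquely the one of 25 2-step routes that fits.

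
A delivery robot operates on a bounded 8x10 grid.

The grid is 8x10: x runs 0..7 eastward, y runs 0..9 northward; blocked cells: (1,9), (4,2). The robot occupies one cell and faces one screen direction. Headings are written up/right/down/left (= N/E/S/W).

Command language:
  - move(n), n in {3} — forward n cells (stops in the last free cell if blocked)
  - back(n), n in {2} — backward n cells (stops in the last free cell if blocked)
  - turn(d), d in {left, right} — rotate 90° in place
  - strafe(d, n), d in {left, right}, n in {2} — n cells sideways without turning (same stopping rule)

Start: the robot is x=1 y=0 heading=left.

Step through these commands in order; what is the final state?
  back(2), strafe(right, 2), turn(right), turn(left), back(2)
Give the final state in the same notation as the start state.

initial: x=1 y=0 heading=left
t=1 back(2) ⇒ x=3 y=0 heading=left
t=2 strafe(right, 2) ⇒ x=3 y=2 heading=left
t=3 turn(right) ⇒ x=3 y=2 heading=up
t=4 turn(left) ⇒ x=3 y=2 heading=left
t=5 back(2) ⇒ x=3 y=2 heading=left

x=3 y=2 heading=left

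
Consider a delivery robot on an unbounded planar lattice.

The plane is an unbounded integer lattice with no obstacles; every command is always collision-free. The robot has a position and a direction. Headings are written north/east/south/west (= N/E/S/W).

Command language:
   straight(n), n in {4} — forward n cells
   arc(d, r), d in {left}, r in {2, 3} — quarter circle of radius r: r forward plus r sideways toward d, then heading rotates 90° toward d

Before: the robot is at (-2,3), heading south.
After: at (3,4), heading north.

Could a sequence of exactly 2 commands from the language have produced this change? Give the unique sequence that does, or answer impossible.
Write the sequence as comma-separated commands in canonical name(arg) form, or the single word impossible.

key: position moved to (3,4) AND the heading swung to N — translation plus rotation needed
initial: at (-2,3), heading south
[1] after arc(left, 2): at (0,1), heading east
[2] after arc(left, 3): at (3,4), heading north
uniquely the one of 9 2-step routes that fits.

arc(left, 2), arc(left, 3)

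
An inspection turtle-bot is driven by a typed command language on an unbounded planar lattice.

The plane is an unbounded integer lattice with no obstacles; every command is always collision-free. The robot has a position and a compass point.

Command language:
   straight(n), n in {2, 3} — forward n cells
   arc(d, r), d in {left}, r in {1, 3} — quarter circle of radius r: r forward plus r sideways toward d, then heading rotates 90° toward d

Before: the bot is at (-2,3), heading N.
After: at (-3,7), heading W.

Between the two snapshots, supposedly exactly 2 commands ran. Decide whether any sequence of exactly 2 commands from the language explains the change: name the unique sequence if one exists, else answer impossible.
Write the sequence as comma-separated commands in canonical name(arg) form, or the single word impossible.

straight(3), arc(left, 1)

key: running arc(left, 1) before straight(3) would end elsewhere — order is forced
initial: at (-2,3), heading N
t=1 straight(3) ⇒ at (-2,6), heading N
t=2 arc(left, 1) ⇒ at (-3,7), heading W
no rival 2-sequence matches.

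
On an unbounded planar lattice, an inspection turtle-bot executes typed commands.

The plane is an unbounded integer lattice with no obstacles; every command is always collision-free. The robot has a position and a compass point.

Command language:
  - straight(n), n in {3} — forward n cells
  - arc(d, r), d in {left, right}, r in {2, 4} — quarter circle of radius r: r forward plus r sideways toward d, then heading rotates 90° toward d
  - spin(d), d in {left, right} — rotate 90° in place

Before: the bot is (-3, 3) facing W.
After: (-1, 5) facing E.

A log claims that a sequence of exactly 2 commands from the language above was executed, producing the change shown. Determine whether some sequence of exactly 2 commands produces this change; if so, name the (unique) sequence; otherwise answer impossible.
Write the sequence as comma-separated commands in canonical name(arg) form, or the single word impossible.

spin(right), arc(right, 2)

key: position moved to (-1,5) AND the heading swung to E — translation plus rotation needed
initial: (-3, 3) facing W
step 1 (spin(right)): (-3, 3) facing N
step 2 (arc(right, 2)): (-1, 5) facing E
all 49 alternatives checked — unique.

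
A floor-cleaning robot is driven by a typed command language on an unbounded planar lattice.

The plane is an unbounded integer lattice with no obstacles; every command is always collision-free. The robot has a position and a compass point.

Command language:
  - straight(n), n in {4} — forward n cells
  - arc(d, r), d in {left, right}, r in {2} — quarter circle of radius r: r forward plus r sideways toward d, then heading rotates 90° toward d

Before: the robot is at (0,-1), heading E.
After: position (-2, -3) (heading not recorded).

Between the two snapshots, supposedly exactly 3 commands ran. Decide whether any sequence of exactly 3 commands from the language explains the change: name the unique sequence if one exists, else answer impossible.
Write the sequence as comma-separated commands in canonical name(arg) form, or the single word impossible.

arc(right, 2), arc(right, 2), arc(right, 2)

begin: at (0,-1), heading E
1. arc(right, 2) → at (2,-3), heading S
2. arc(right, 2) → at (0,-5), heading W
3. arc(right, 2) → at (-2,-3), heading N
uniquely the one of 27 3-step routes that fits.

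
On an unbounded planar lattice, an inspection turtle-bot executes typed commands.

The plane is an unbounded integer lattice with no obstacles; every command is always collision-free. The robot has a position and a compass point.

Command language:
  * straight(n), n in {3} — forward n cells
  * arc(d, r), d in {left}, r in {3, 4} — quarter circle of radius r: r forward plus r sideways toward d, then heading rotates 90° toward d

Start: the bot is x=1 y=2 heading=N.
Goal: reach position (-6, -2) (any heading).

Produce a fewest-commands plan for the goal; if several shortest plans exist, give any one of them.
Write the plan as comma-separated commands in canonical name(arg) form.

arc(left, 3), arc(left, 4), straight(3)

from: x=1 y=2 heading=N
[1] after arc(left, 3): x=-2 y=5 heading=W
[2] after arc(left, 4): x=-6 y=1 heading=S
[3] after straight(3): x=-6 y=-2 heading=S
minimal: 3 command(s), checked below 3.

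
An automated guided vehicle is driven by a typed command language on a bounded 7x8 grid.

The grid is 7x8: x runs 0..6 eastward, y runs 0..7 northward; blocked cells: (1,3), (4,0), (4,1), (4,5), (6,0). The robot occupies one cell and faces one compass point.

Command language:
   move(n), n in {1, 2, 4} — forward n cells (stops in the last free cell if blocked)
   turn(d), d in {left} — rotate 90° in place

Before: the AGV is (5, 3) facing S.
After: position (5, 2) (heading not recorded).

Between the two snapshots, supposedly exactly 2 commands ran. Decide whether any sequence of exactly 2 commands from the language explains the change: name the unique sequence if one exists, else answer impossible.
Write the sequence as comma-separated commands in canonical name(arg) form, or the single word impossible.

key: running turn(left) before move(1) would end elsewhere — order is forced
start: (5, 3) facing S
t=1 move(1) ⇒ (5, 2) facing S
t=2 turn(left) ⇒ (5, 2) facing E
no other 2-command option fits: unique.

move(1), turn(left)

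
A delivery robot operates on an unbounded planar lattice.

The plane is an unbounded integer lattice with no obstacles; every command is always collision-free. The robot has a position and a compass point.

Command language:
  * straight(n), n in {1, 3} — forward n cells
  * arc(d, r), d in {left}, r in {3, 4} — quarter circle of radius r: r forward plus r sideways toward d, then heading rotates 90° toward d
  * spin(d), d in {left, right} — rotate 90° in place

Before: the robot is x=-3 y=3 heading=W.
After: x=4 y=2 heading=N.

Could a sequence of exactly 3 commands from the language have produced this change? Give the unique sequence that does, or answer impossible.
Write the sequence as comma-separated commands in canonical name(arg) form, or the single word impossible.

key: position moved to (4,2) AND the heading swung to N — translation plus rotation needed
t0: x=-3 y=3 heading=W
t=1 spin(left) ⇒ x=-3 y=3 heading=S
t=2 arc(left, 4) ⇒ x=1 y=-1 heading=E
t=3 arc(left, 3) ⇒ x=4 y=2 heading=N
no rival 3-sequence matches.

spin(left), arc(left, 4), arc(left, 3)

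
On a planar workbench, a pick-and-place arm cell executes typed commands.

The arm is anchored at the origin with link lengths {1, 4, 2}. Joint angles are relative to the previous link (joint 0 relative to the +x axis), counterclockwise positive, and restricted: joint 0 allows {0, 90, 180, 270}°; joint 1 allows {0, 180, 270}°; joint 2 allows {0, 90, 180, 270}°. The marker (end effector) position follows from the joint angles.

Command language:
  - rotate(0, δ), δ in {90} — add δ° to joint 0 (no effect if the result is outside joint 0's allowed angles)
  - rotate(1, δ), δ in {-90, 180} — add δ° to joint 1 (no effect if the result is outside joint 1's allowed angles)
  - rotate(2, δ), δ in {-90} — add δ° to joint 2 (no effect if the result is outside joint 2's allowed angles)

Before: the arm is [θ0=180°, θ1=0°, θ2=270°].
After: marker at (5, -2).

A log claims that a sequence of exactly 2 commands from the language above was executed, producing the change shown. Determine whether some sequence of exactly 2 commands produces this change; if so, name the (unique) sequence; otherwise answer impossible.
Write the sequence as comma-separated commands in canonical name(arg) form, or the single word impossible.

initial: [θ0=180°, θ1=0°, θ2=270°]
t=1 rotate(0, 90) ⇒ [θ0=270°, θ1=0°, θ2=270°]
t=2 rotate(0, 90) ⇒ [θ0=0°, θ1=0°, θ2=270°]
no other 2-command option fits: unique.

rotate(0, 90), rotate(0, 90)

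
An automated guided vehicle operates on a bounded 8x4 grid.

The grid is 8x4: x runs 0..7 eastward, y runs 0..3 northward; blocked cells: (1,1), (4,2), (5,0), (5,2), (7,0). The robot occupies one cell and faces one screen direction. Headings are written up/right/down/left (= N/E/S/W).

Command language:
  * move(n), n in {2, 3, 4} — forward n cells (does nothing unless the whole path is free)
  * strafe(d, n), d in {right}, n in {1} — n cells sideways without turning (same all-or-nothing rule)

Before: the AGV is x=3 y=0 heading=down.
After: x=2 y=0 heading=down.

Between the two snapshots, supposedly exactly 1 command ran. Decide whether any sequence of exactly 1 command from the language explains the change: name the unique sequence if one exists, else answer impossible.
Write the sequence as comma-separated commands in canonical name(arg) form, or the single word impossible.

strafe(right, 1)

key: still facing S — the one step turns nothing
start: x=3 y=0 heading=down
1. strafe(right, 1) → x=2 y=0 heading=down
all 4 alternatives checked — unique.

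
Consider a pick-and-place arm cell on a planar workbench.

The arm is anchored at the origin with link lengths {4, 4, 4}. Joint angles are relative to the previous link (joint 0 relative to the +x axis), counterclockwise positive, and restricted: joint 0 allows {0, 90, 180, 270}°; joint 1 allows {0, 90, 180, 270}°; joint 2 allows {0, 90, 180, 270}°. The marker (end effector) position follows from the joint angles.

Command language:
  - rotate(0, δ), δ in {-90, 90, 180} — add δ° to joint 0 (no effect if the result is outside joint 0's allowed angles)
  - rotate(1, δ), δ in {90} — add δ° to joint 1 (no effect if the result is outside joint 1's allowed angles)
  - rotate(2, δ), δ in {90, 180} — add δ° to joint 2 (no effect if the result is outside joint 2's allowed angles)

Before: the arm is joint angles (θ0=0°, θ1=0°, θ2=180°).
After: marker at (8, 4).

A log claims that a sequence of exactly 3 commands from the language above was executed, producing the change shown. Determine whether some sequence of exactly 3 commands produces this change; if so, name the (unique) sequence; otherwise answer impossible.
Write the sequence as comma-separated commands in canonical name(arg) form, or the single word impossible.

rotate(2, 90), rotate(2, 90), rotate(2, 90)

t0: joint angles (θ0=0°, θ1=0°, θ2=180°)
1. rotate(2, 90) → joint angles (θ0=0°, θ1=0°, θ2=270°)
2. rotate(2, 90) → joint angles (θ0=0°, θ1=0°, θ2=0°)
3. rotate(2, 90) → joint angles (θ0=0°, θ1=0°, θ2=90°)
all 216 alternatives checked — unique.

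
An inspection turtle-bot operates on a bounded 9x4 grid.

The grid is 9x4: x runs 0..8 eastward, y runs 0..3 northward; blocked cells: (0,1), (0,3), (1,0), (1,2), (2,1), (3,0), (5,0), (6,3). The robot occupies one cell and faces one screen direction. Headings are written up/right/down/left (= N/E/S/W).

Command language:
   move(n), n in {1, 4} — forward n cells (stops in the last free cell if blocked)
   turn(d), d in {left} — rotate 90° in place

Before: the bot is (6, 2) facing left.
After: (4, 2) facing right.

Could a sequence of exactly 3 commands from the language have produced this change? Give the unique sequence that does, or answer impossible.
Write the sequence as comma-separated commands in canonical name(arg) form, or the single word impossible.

every 3-command combo misses the target.

impossible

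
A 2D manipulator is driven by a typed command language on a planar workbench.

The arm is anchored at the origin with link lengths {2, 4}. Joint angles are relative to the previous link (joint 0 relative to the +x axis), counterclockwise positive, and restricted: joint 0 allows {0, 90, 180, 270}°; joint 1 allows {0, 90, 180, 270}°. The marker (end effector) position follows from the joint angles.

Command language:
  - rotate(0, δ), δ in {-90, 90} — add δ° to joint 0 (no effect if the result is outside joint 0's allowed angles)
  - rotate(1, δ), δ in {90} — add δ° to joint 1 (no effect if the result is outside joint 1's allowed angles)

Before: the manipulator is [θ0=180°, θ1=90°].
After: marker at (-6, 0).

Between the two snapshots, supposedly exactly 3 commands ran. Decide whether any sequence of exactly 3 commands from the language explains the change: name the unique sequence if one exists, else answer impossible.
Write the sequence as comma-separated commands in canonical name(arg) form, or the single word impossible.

rotate(1, 90), rotate(1, 90), rotate(1, 90)

t0: [θ0=180°, θ1=90°]
step 1 (rotate(1, 90)): [θ0=180°, θ1=180°]
step 2 (rotate(1, 90)): [θ0=180°, θ1=270°]
step 3 (rotate(1, 90)): [θ0=180°, θ1=0°]
uniquely the one of 27 3-step routes that fits.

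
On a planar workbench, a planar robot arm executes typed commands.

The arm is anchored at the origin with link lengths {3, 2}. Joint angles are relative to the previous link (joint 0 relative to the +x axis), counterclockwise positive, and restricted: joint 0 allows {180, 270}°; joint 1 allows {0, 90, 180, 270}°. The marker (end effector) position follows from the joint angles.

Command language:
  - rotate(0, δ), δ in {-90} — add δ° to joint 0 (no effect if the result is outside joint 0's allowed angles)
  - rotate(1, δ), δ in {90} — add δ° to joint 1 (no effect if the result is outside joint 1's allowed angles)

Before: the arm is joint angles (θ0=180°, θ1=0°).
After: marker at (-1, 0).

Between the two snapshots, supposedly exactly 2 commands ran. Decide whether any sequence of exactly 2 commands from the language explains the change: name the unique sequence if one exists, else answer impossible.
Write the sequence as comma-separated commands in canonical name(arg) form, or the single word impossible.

rotate(1, 90), rotate(1, 90)

from: joint angles (θ0=180°, θ1=0°)
t=1 rotate(1, 90) ⇒ joint angles (θ0=180°, θ1=90°)
t=2 rotate(1, 90) ⇒ joint angles (θ0=180°, θ1=180°)
uniquely the one of 4 2-step routes that fits.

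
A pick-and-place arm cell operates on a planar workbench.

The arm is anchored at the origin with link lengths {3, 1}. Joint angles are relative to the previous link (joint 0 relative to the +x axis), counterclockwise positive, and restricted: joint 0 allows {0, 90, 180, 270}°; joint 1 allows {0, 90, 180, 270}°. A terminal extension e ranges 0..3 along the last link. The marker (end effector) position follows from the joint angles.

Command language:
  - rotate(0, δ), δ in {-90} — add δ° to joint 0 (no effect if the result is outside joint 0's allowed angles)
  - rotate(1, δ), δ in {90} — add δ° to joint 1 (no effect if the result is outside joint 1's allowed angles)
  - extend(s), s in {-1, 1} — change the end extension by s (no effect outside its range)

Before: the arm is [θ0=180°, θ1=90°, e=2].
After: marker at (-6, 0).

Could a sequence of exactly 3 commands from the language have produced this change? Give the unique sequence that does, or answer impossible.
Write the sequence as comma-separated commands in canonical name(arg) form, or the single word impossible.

initial: [θ0=180°, θ1=90°, e=2]
[1] after rotate(1, 90): [θ0=180°, θ1=180°, e=2]
[2] after rotate(1, 90): [θ0=180°, θ1=270°, e=2]
[3] after rotate(1, 90): [θ0=180°, θ1=0°, e=2]
all 64 alternatives checked — unique.

rotate(1, 90), rotate(1, 90), rotate(1, 90)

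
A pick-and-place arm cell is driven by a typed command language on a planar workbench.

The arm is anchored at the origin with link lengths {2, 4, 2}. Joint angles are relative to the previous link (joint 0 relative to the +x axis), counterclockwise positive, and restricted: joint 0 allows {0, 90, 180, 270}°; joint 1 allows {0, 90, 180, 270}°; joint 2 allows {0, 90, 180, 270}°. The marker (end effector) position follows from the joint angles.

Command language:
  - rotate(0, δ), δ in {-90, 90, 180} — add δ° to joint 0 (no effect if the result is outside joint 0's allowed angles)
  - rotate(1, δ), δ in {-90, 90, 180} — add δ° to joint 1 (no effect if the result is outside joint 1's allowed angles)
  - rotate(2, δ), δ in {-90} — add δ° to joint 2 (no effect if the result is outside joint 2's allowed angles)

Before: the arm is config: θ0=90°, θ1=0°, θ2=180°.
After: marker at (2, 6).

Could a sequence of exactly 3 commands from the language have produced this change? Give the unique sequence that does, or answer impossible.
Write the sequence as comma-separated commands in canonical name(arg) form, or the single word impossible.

start: config: θ0=90°, θ1=0°, θ2=180°
step 1 (rotate(2, -90)): config: θ0=90°, θ1=0°, θ2=90°
step 2 (rotate(2, -90)): config: θ0=90°, θ1=0°, θ2=0°
step 3 (rotate(2, -90)): config: θ0=90°, θ1=0°, θ2=270°
uniquely the one of 343 3-step routes that fits.

rotate(2, -90), rotate(2, -90), rotate(2, -90)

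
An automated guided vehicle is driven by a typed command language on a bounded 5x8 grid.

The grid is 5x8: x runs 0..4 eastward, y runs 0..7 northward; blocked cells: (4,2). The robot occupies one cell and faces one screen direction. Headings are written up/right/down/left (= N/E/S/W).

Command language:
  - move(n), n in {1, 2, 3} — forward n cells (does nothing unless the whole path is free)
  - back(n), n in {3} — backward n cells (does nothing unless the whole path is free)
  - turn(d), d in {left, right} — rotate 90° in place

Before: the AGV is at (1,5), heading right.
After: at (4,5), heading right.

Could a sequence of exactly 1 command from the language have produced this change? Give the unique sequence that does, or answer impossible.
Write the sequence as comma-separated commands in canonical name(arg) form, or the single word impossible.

key: heading stays E — the single command does not turn
t0: at (1,5), heading right
step 1 (move(3)): at (4,5), heading right
uniquely the one of 6 1-step routes that fits.

move(3)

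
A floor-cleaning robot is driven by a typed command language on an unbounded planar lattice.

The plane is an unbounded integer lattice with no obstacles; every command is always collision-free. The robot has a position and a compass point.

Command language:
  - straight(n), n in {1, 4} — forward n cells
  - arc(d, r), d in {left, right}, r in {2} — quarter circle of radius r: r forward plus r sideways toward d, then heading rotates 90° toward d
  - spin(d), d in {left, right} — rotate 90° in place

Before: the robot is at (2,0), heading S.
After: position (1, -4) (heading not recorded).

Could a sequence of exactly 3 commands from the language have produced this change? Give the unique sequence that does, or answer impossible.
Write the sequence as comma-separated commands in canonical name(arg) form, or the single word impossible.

key: running straight(1) before straight(4) would end elsewhere — order is forced
from: at (2,0), heading S
t=1 straight(4) ⇒ at (2,-4), heading S
t=2 spin(right) ⇒ at (2,-4), heading W
t=3 straight(1) ⇒ at (1,-4), heading W
all 216 alternatives checked — unique.

straight(4), spin(right), straight(1)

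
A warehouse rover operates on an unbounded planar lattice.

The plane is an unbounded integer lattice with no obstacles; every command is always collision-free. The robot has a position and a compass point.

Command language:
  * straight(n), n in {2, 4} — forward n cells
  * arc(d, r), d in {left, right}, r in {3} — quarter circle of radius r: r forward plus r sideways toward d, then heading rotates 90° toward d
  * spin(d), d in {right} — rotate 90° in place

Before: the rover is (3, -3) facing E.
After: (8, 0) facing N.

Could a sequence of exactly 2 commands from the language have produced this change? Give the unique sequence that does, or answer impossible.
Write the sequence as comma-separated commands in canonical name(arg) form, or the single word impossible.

key: running arc(left, 3) before straight(2) would end elsewhere — order is forced
initial: (3, -3) facing E
1. straight(2) → (5, -3) facing E
2. arc(left, 3) → (8, 0) facing N
all 25 alternatives checked — unique.

straight(2), arc(left, 3)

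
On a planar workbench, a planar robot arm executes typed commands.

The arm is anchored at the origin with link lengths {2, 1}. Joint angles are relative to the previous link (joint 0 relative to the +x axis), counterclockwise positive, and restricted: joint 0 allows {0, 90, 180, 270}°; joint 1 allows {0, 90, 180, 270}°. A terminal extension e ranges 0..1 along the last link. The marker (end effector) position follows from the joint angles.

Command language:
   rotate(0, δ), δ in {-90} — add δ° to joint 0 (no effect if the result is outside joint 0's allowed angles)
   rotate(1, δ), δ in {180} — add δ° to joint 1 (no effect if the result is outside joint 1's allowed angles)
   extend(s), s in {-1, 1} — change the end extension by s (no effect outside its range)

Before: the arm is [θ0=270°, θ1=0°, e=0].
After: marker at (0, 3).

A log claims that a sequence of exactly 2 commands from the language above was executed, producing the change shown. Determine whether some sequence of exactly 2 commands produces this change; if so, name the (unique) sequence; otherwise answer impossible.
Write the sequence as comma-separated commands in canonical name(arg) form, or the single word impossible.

rotate(0, -90), rotate(0, -90)

initial: [θ0=270°, θ1=0°, e=0]
step 1 (rotate(0, -90)): [θ0=180°, θ1=0°, e=0]
step 2 (rotate(0, -90)): [θ0=90°, θ1=0°, e=0]
no other 2-command option fits: unique.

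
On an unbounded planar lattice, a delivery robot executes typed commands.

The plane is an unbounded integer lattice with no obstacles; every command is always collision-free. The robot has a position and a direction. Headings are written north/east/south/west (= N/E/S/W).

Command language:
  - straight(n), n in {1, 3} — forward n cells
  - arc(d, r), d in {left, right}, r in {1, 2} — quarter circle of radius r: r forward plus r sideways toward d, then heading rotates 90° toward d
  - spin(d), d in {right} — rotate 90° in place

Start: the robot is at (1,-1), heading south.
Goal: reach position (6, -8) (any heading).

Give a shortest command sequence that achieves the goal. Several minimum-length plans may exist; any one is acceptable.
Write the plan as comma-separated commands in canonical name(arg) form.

arc(left, 2), straight(1), arc(right, 2), straight(3)

begin: at (1,-1), heading south
[1] after arc(left, 2): at (3,-3), heading east
[2] after straight(1): at (4,-3), heading east
[3] after arc(right, 2): at (6,-5), heading south
[4] after straight(3): at (6,-8), heading south
shorter routes all fall short; 4 is best.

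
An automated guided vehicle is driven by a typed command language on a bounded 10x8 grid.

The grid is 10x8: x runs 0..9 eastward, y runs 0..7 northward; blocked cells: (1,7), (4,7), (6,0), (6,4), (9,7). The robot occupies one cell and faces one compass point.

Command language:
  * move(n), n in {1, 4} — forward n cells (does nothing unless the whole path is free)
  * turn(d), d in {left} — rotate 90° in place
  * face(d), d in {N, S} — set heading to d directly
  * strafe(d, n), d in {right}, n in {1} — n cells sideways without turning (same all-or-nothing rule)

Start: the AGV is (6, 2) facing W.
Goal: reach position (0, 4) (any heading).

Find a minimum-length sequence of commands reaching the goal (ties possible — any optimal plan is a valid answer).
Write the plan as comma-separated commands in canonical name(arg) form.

strafe(right, 1), move(1), strafe(right, 1), move(1), move(4)

from: (6, 2) facing W
step 1 (strafe(right, 1)): (6, 3) facing W
step 2 (move(1)): (5, 3) facing W
step 3 (strafe(right, 1)): (5, 4) facing W
step 4 (move(1)): (4, 4) facing W
step 5 (move(4)): (0, 4) facing W
no 4-step plan works, so 5 is optimal.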